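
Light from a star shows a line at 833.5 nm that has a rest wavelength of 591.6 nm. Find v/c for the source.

λ'/λ₀ = 1.4089 > 1 (redshift), so the source is receding.
λ'/λ₀ = √((1 + β)/(1 − β)) for a receding source ⇒ β = (r² − 1)/(r² + 1) with r = λ'/λ₀.
β = (1.9850 − 1)/(1.9850 + 1) ≈ 0.330.

0.330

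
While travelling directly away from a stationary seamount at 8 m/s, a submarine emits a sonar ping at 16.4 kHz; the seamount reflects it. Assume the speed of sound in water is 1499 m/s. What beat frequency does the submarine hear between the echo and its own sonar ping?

174 Hz

The seamount receives the sound from a moving source: f₁ = f₀ · v/(v + v_e) = 16.4 × 1499/1507 ≈ 16.3129 kHz.
On the return leg the submarine is a moving observer: f₂ = f₁ · (v − v_e)/v = 16.3129 × 1491/1499 ≈ 16.2259 kHz.
Equivalently f₂ = f₀ · (v − v_e)/(v + v_e).
Beat against the emitted tone (with f₀ = 16400 Hz): |f₂ − f₀| = 2v_e·f₀/(v + v_e) = 2 × 8 × 16400/1507 ≈ 174 Hz.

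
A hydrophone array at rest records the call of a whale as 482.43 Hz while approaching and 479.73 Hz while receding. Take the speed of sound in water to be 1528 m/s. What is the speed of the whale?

f₁/f₂ = (v + v_s)/(v − v_s), so v_s = v · (f₁ − f₂)/(f₁ + f₂).
v_s = 1528 × (482.43 − 479.73)/(482.43 + 479.73) = 1528 × 2.70/962.16 ≈ 4.3 m/s.

4.3 m/s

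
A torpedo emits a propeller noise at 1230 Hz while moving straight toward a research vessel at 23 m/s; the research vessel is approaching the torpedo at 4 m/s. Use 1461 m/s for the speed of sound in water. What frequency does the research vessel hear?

1253 Hz

General Doppler shift: f' = f · (v + v_o)/(v − v_s).
f' = 1230 × (1461 + 4)/(1461 − 23) = 1230 × 1465/1438 ≈ 1253 Hz.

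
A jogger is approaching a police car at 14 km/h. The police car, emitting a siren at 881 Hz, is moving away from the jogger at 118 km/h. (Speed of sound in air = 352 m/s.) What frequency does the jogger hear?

815 Hz

118 km/h = 32.78 m/s; 14 km/h = 3.889 m/s.
Both move, so f' = f · (v + v_o)/(v + v_s).
f' = 881 × (352 + 3.889)/(352 + 32.78) = 881 × 355.89/384.78 ≈ 815 Hz.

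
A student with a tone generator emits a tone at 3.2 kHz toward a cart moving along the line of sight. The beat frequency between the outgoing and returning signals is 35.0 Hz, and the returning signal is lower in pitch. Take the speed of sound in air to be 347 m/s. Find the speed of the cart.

Double Doppler shift off a moving reflector: f₂ = f₀ · (v + u)/(v − u) (u > 0 toward emitter).
Returning signal is lower, so f₂ = f₀ − Δf = 3200 − 35 = 3165 Hz.
Rearranging, u = v · (f₂ − f₀)/(f₂ + f₀) = 347 × -35/6365 ≈ -1.91 m/s.
So the cart is moving at 1.91 m/s away from the emitter.

1.91 m/s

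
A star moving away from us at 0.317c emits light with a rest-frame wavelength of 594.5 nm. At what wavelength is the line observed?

Relativistic Doppler for wavelength: λ' = λ₀ · √((1 + β)/(1 − β)).
λ' = 594.5 × √(1.3170/0.6830) = 594.5 × 1.38862 ≈ 825.5 nm.

825.5 nm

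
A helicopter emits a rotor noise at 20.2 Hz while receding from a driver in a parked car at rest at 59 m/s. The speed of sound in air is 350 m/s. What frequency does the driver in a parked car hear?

17.3 Hz

With the source moving away from a stationary observer, f' = f · v/(v + v_s).
f' = 20.2 × 350/(350 + 59) = 20.2 × 350/409 ≈ 17.3 Hz.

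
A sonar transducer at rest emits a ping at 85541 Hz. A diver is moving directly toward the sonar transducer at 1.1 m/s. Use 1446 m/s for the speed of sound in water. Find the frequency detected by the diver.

85606 Hz

Moving observer, stationary source: f' = f · (v + v_o)/v.
f' = 85541 × (1446 + 1.1)/1446 = 85541 × 1447.1/1446 ≈ 85606 Hz.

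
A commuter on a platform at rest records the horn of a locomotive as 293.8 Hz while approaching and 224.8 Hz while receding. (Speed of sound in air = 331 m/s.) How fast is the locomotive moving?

f₁/f₂ = (v + v_s)/(v − v_s), so v_s = v · (f₁ − f₂)/(f₁ + f₂).
v_s = 331 × (293.8 − 224.8)/(293.8 + 224.8) = 331 × 69.0/518.6 ≈ 44 m/s.

44 m/s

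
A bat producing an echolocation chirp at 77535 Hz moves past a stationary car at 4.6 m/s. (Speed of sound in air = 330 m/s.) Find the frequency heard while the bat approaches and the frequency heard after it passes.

78631 Hz approaching; 76469 Hz receding

Approaching: f₁ = f · v/(v − v_s) = 77535 × 330/325.4 ≈ 78631 Hz.
Receding: f₂ = f · v/(v + v_s) = 77535 × 330/334.6 ≈ 76469 Hz.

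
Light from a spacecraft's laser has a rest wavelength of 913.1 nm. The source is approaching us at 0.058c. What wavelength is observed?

Relativistic Doppler for wavelength: λ' = λ₀ · √((1 − β)/(1 + β)).
λ' = 913.1 × √(0.9420/1.0580) = 913.1 × 0.94359 ≈ 861.6 nm.

861.6 nm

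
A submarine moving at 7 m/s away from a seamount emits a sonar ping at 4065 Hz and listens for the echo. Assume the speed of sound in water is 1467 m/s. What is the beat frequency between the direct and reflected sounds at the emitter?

The seamount receives the sound from a moving source: f₁ = f₀ · v/(v + v_e) = 4065 × 1467/1474 ≈ 4045.7 Hz.
On the return leg the submarine is a moving observer: f₂ = f₁ · (v − v_e)/v = 4045.7 × 1460/1467 ≈ 4026.4 Hz.
Beat against the emitted tone: |f₂ − f₀| = 2v_e·f₀/(v + v_e) = 2 × 7 × 4065/1474 ≈ 38.6 Hz.

38.6 Hz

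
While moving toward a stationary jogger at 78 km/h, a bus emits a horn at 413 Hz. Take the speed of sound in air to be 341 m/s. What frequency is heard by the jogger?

441 Hz

78 km/h = 21.67 m/s.
With the source moving toward a stationary observer, f' = f · v/(v − v_s).
f' = 413 × 341/(341 − 21.67) = 413 × 341/319.3 ≈ 441 Hz.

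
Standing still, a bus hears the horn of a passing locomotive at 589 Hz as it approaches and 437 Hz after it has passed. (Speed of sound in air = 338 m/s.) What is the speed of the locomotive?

f₁/f₂ = (v + v_s)/(v − v_s), so v_s = v · (f₁ − f₂)/(f₁ + f₂).
v_s = 338 × (589 − 437)/(589 + 437) = 338 × 152/1026 ≈ 50 m/s.

50 m/s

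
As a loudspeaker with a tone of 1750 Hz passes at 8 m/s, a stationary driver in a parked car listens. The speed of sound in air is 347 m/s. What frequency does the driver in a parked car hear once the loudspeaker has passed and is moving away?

Receding: f₂ = f · v/(v + v_s) = 1750 × 347/355 ≈ 1711 Hz.

1711 Hz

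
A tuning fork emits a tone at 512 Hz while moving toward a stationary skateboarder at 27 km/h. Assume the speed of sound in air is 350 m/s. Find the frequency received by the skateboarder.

27 km/h = 7.5 m/s.
Moving source, stationary observer: f' = f · v/(v − v_s) since the source is approaching.
f' = 512 × 350/(350 − 7.5) = 512 × 350/342.5 ≈ 523 Hz.

523 Hz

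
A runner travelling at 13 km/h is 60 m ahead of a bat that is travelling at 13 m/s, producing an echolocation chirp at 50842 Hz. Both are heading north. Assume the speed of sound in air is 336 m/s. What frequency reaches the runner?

52320 Hz

13 km/h = 3.611 m/s.
The runner is ahead, so the bat is moving toward it while the runner is moving away from the bat.
General Doppler shift: f' = f · (v − v_o)/(v − v_s).
f' = 50842 × (336 − 3.611)/(336 − 13) = 50842 × 332.39/323 ≈ 52320 Hz.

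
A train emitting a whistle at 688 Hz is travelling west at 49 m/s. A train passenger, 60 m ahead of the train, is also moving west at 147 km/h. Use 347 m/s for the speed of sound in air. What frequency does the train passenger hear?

707 Hz

147 km/h = 40.83 m/s.
The train passenger is ahead, so the train is moving toward it while the train passenger is moving away from the train.
Both move, so f' = f · (v − v_o)/(v − v_s).
f' = 688 × (347 − 40.83)/(347 − 49) = 688 × 306.17/298 ≈ 707 Hz.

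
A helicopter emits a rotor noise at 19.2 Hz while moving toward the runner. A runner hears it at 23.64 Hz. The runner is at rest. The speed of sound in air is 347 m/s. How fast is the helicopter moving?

65 m/s

f' = f · v/(v − v_s) ⇒ v_s = v · |1 − f/f'|.
v_s = 347 × |1 − 19.2/23.64| = 347 × 0.1878 ≈ 65 m/s.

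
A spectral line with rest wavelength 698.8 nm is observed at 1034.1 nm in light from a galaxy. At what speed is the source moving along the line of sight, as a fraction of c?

λ'/λ₀ = 1.4798 > 1 (redshift), so the source is receding.
λ'/λ₀ = √((1 + β)/(1 − β)) for a receding source ⇒ β = (r² − 1)/(r² + 1) with r = λ'/λ₀.
β = (2.1899 − 1)/(2.1899 + 1) ≈ 0.373.

0.373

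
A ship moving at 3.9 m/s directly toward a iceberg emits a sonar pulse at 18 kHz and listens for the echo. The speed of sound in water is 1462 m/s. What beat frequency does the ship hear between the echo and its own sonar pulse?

The iceberg receives the sound from a moving source: f₁ = f₀ · v/(v − v_e) = 18 × 1462/1458.1 ≈ 18.0481 kHz.
On the return leg the ship is a moving observer: f₂ = f₁ · (v + v_e)/v = 18.0481 × 1465.9/1462 ≈ 18.0963 kHz.
Beat against the emitted tone (with f₀ = 18000 Hz): |f₂ − f₀| = 2v_e·f₀/(v − v_e) = 2 × 3.9 × 18000/1458.1 ≈ 96 Hz.

96 Hz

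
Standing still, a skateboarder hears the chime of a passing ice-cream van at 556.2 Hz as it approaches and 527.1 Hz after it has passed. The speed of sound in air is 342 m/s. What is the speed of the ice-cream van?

f₁/f₂ = (v + v_s)/(v − v_s), so v_s = v · (f₁ − f₂)/(f₁ + f₂).
v_s = 342 × (556.2 − 527.1)/(556.2 + 527.1) = 342 × 29.1/1083.3 ≈ 9.2 m/s.

9.2 m/s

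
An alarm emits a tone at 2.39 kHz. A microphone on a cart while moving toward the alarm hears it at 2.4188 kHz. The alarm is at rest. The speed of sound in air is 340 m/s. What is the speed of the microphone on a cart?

f' = f · (v + v_o)/v ⇒ v_o = v · |f'/f − 1|.
v_o = 340 × |2.4188/2.39 − 1| = 340 × 0.01205 ≈ 4.1 m/s.

4.1 m/s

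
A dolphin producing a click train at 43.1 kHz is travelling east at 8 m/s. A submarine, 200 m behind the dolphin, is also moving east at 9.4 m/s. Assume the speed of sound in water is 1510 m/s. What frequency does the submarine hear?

The submarine is behind, so the dolphin is moving away from it while the submarine is moving toward the dolphin.
With source receding and observer approaching, f' = f · (v + v_o)/(v + v_s).
f' = 43.1 × (1510 + 9.4)/(1510 + 8) = 43.1 × 1519.4/1518 ≈ 43.1 kHz.

43.1 kHz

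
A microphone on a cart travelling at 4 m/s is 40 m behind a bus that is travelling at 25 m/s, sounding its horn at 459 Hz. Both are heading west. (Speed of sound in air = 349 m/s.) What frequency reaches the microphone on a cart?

The microphone on a cart is behind, so the bus is moving away from it while the microphone on a cart is moving toward the bus.
Both move, so f' = f · (v + v_o)/(v + v_s).
f' = 459 × (349 + 4)/(349 + 25) = 459 × 353/374 ≈ 433 Hz.

433 Hz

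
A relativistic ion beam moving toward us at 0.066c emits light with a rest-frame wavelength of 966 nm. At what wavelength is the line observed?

Relativistic Doppler for wavelength: λ' = λ₀ · √((1 − β)/(1 + β)).
λ' = 966 × √(0.9340/1.0660) = 966 × 0.93604 ≈ 904.2 nm.

904.2 nm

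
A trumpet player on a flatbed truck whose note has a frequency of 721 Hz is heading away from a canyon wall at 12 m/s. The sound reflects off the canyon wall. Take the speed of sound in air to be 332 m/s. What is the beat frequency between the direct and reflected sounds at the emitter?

The canyon wall receives the sound from a moving source: f₁ = f₀ · v/(v + v_e) = 721 × 332/344 ≈ 695.8 Hz.
On the return leg the trumpet player on a flatbed truck is a moving observer: f₂ = f₁ · (v − v_e)/v = 695.8 × 320/332 ≈ 670.7 Hz.
Beat against the emitted tone: |f₂ − f₀| = 2v_e·f₀/(v + v_e) = 2 × 12 × 721/344 ≈ 50.3 Hz.

50.3 Hz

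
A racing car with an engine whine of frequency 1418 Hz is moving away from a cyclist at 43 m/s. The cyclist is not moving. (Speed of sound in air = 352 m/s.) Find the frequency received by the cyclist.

1264 Hz

Only the source moves, away from the listener, so f' = f · v/(v + v_s).
f' = 1418 × 352/(352 + 43) = 1418 × 352/395 ≈ 1264 Hz.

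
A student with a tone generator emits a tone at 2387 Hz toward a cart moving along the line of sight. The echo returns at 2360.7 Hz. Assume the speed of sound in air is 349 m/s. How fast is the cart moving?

1.93 m/s

Double Doppler shift off a moving reflector: f₂ = f₀ · (v + u)/(v − u) (u > 0 toward emitter).
Rearranging, u = v · (f₂ − f₀)/(f₂ + f₀) = 349 × -26.3/4747.7 ≈ -1.93 m/s.
So the cart is moving at 1.93 m/s away from the emitter.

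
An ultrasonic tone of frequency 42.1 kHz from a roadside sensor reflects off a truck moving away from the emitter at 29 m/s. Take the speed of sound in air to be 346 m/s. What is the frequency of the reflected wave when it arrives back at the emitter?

The truck first receives the wave as a moving observer: f₁ = f₀ · (v − u)/v = 42.1 × (346 − 29)/346 ≈ 38.6 kHz.
The reflection then acts as a moving source: f₂ = f₁ · v/(v + u) ≈ 35.6 kHz.
Equivalently f₂ = f₀ · (v − u)/(v + u).

35.6 kHz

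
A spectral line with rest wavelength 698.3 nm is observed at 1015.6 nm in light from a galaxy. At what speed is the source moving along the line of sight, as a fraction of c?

0.358

λ'/λ₀ = 1.4544 > 1 (redshift), so the source is receding.
λ'/λ₀ = √((1 + β)/(1 − β)) for a receding source ⇒ β = (r² − 1)/(r² + 1) with r = λ'/λ₀.
β = (2.1152 − 1)/(2.1152 + 1) ≈ 0.358.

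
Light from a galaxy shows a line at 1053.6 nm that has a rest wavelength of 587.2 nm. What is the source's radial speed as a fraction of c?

0.526

λ'/λ₀ = 1.7943 > 1 (redshift), so the source is receding.
λ'/λ₀ = √((1 + β)/(1 − β)) for a receding source ⇒ β = (r² − 1)/(r² + 1) with r = λ'/λ₀.
β = (3.2194 − 1)/(3.2194 + 1) ≈ 0.526.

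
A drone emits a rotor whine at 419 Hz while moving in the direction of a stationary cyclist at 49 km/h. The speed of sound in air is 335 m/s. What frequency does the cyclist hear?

49 km/h = 13.61 m/s.
Moving source, stationary observer: f' = f · v/(v − v_s) since the source is approaching.
f' = 419 × 335/(335 − 13.61) = 419 × 335/321.4 ≈ 437 Hz.

437 Hz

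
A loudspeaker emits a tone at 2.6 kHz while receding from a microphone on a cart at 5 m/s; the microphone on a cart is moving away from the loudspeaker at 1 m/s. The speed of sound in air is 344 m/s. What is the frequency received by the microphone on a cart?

2.56 kHz

General Doppler shift: f' = f · (v − v_o)/(v + v_s).
f' = 2.6 × (344 − 1)/(344 + 5) = 2.6 × 343/349 ≈ 2.56 kHz.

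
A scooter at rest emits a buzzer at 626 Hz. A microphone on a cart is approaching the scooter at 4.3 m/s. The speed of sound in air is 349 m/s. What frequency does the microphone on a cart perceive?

634 Hz

Only the observer moves, toward the source, so f' = f · (v + v_o)/v.
f' = 626 × (349 + 4.3)/349 = 626 × 353.3/349 ≈ 634 Hz.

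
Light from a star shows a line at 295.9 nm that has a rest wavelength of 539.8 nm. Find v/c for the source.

0.538c

λ'/λ₀ = 0.5482 < 1 (blueshift), so the source is approaching.
λ'/λ₀ = √((1 − β)/(1 + β)) for an approaching source ⇒ β = (1 − r²)/(1 + r²) with r = λ'/λ₀.
β = (1 − 0.3005)/(1 + 0.3005) ≈ 0.538.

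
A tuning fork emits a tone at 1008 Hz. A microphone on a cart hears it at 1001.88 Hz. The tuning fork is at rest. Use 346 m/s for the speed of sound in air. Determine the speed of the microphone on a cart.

2.10 m/s

f' < f, so the microphone on a cart is receding.
f' = f · (v − v_o)/v ⇒ v_o = v · |f'/f − 1|.
v_o = 346 × |1001.88/1008 − 1| = 346 × 0.006071 ≈ 2.10 m/s.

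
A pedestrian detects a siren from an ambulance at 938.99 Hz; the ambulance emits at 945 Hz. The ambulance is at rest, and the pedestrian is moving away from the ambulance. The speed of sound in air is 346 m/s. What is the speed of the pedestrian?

f' = f · (v − v_o)/v ⇒ v_o = v · |f'/f − 1|.
v_o = 346 × |938.99/945 − 1| = 346 × 0.00636 ≈ 2.20 m/s.

2.20 m/s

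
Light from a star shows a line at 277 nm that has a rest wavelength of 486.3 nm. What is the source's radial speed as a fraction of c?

λ'/λ₀ = 0.5696 < 1 (blueshift), so the source is approaching.
λ'/λ₀ = √((1 − β)/(1 + β)) for an approaching source ⇒ β = (1 − r²)/(1 + r²) with r = λ'/λ₀.
β = (1 − 0.3245)/(1 + 0.3245) ≈ 0.510.

0.510c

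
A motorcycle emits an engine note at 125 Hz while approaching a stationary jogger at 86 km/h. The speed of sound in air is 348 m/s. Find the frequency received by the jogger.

134 Hz

86 km/h = 23.89 m/s.
Only the source moves, toward the listener, so f' = f · v/(v − v_s).
f' = 125 × 348/(348 − 23.89) = 125 × 348/324.1 ≈ 134 Hz.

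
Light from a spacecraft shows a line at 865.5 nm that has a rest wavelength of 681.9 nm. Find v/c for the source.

0.234

λ'/λ₀ = 1.2692 > 1 (redshift), so the source is receding.
λ'/λ₀ = √((1 + β)/(1 − β)) for a receding source ⇒ β = (r² − 1)/(r² + 1) with r = λ'/λ₀.
β = (1.6110 − 1)/(1.6110 + 1) ≈ 0.234.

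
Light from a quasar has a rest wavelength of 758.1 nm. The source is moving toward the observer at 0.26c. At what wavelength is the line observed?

581.0 nm

Relativistic Doppler for wavelength: λ' = λ₀ · √((1 − β)/(1 + β)).
λ' = 758.1 × √(0.7400/1.2600) = 758.1 × 0.76636 ≈ 581.0 nm.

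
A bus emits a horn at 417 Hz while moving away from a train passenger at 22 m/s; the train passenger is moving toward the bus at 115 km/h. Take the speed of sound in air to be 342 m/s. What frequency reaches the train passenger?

428 Hz

115 km/h = 31.94 m/s.
Both move, so f' = f · (v + v_o)/(v + v_s).
f' = 417 × (342 + 31.94)/(342 + 22) = 417 × 373.94/364 ≈ 428 Hz.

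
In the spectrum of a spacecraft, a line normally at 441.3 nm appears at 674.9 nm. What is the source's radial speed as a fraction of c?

0.401

λ'/λ₀ = 1.5293 > 1 (redshift), so the source is receding.
λ'/λ₀ = √((1 + β)/(1 − β)) for a receding source ⇒ β = (r² − 1)/(r² + 1) with r = λ'/λ₀.
β = (2.3389 − 1)/(2.3389 + 1) ≈ 0.401.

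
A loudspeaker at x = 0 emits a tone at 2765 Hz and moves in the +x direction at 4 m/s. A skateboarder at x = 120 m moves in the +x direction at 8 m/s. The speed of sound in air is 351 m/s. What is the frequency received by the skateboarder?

The observer lies on the +x side, so the source is heading toward the observer and the observer is heading away from the source.
General Doppler shift: f' = f · (v − v_o)/(v − v_s).
f' = 2765 × (351 − 8)/(351 − 4) = 2765 × 343/347 ≈ 2733 Hz.

2733 Hz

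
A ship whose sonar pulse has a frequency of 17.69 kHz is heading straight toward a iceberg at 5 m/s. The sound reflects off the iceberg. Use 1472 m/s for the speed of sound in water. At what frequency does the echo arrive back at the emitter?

The iceberg receives the sound from a moving source: f₁ = f₀ · v/(v − v_e) = 17.69 × 1472/1467 ≈ 17.75 kHz.
On the return leg the ship is a moving observer: f₂ = f₁ · (v + v_e)/v = 17.75 × 1477/1472 ≈ 17.81 kHz.
Equivalently f₂ = f₀ · (v + v_e)/(v − v_e).

17.81 kHz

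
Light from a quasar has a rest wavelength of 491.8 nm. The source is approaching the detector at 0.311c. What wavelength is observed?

Relativistic Doppler for wavelength: λ' = λ₀ · √((1 − β)/(1 + β)).
λ' = 491.8 × √(0.6890/1.3110) = 491.8 × 0.72495 ≈ 356.5 nm.

356.5 nm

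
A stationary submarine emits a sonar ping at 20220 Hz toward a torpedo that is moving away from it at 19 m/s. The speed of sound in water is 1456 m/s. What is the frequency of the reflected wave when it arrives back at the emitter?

At the torpedo (a moving observer), f₁ = f₀ · (v − u)/v = 20220 × 1437/1456 ≈ 19956 Hz.
On reflection it acts as a source moving away from the stationary detector: f₂ = f₁ · v/(v + u) = 19956 × 1456/1475 ≈ 19699 Hz.
Equivalently f₂ = f₀ · (v − u)/(v + u).

19699 Hz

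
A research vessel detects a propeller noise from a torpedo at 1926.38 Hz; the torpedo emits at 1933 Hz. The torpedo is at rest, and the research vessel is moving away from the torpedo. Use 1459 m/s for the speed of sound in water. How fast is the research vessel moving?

f' = f · (v − v_o)/v ⇒ v_o = v · |f'/f − 1|.
v_o = 1459 × |1926.38/1933 − 1| = 1459 × 0.003425 ≈ 5.0 m/s.

5.0 m/s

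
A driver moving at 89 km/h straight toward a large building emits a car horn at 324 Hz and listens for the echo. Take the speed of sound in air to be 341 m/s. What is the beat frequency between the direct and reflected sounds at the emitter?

50.7 Hz

89 km/h = 24.72 m/s.
The large building receives the sound from a moving source: f₁ = f₀ · v/(v − v_e) = 324 × 341/316.28 ≈ 349.3 Hz.
On the return leg the driver is a moving observer: f₂ = f₁ · (v + v_e)/v = 349.3 × 365.72/341 ≈ 374.7 Hz.
Equivalently f₂ = f₀ · (v + v_e)/(v − v_e).
Beat against the emitted tone: |f₂ − f₀| = 2v_e·f₀/(v − v_e) = 2 × 24.72 × 324/316.28 ≈ 50.7 Hz.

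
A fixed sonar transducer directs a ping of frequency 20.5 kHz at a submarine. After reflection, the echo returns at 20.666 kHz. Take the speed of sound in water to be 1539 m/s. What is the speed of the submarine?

Double Doppler shift off a moving reflector: f₂ = f₀ · (v + u)/(v − u) (u > 0 toward emitter).
Rearranging, u = v · (f₂ − f₀)/(f₂ + f₀) = 1539 × 0.166/41.166 ≈ 6.2 m/s.
So the submarine is moving at 6.2 m/s toward the emitter.

6.2 m/s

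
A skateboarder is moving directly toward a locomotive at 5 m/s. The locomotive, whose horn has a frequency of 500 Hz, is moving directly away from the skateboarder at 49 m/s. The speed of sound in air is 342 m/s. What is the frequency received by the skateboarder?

444 Hz

With source receding and observer approaching, f' = f · (v + v_o)/(v + v_s).
f' = 500 × (342 + 5)/(342 + 49) = 500 × 347/391 ≈ 444 Hz.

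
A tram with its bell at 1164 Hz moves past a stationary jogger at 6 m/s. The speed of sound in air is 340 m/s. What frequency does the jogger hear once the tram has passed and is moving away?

1144 Hz

Receding: f₂ = f · v/(v + v_s) = 1164 × 340/346 ≈ 1144 Hz.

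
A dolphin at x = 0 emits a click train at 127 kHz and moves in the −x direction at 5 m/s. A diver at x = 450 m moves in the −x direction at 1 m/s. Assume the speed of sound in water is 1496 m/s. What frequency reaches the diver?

126.7 kHz

The observer lies on the +x side, so the source is heading away from the observer and the observer is heading toward the source.
With source receding and observer approaching, f' = f · (v + v_o)/(v + v_s).
f' = 127 × (1496 + 1)/(1496 + 5) = 127 × 1497/1501 ≈ 126.7 kHz.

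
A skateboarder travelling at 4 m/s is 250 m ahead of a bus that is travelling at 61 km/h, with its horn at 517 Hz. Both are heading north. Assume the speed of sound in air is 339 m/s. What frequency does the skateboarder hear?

538 Hz

61 km/h = 16.94 m/s.
The skateboarder is ahead, so the bus is moving toward it while the skateboarder is moving away from the bus.
General Doppler shift: f' = f · (v − v_o)/(v − v_s).
f' = 517 × (339 − 4)/(339 − 16.94) = 517 × 335/322.06 ≈ 538 Hz.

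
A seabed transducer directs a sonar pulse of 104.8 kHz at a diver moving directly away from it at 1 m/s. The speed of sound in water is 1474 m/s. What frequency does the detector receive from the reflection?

At the diver (a moving observer), f₁ = f₀ · (v − u)/v = 104.8 × 1473/1474 ≈ 104.7 kHz.
The reflection then acts as a moving source: f₂ = f₁ · v/(v + u) ≈ 104.7 kHz.
Equivalently f₂ = f₀ · (v − u)/(v + u).

104.7 kHz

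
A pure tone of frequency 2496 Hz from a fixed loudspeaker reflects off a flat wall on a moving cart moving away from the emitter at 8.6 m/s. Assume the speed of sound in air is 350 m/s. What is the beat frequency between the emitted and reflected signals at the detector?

The flat wall on a moving cart first receives the wave as a moving observer: f₁ = f₀ · (v − u)/v = 2496 × (350 − 8.6)/350 ≈ 2434.7 Hz.
On reflection it acts as a source moving away from the stationary detector: f₂ = f₁ · v/(v + u) = 2434.7 × 350/358.6 ≈ 2376.3 Hz.
Equivalently f₂ = f₀ · (v − u)/(v + u).
Beat frequency: |f₂ − f₀| = 2u·f₀/(v + u) = 2 × 8.6 × 2496/358.6 ≈ 120 Hz.

120 Hz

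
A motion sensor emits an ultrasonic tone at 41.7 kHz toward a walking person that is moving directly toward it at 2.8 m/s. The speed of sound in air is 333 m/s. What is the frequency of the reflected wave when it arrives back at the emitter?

At the walking person (a moving observer), f₁ = f₀ · (v + u)/v = 41.7 × 335.8/333 ≈ 42.1 kHz.
On reflection it acts as a source moving toward the stationary detector: f₂ = f₁ · v/(v − u) = 42.1 × 333/330.2 ≈ 42.4 kHz.
Equivalently f₂ = f₀ · (v + u)/(v − u).

42.4 kHz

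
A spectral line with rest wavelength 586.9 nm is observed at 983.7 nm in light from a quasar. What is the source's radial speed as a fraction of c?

0.475

λ'/λ₀ = 1.6761 > 1 (redshift), so the source is receding.
λ'/λ₀ = √((1 + β)/(1 − β)) for a receding source ⇒ β = (r² − 1)/(r² + 1) with r = λ'/λ₀.
β = (2.8093 − 1)/(2.8093 + 1) ≈ 0.475.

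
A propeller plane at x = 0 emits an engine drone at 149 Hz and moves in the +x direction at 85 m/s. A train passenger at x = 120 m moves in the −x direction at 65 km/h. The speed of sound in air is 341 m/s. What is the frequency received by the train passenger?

209 Hz

65 km/h = 18.06 m/s.
The observer lies on the +x side, so the source is heading toward the observer and the observer is heading toward the source.
General Doppler shift: f' = f · (v + v_o)/(v − v_s).
f' = 149 × (341 + 18.06)/(341 − 85) = 149 × 359.06/256 ≈ 209 Hz.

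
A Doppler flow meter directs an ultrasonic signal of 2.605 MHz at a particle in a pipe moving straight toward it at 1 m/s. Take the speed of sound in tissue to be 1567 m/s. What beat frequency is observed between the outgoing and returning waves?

3327 Hz

At the particle in a pipe (a moving observer), f₁ = f₀ · (v + u)/v = 2.605 × 1568/1567 ≈ 2.60666 MHz.
The reflection then acts as a moving source: f₂ = f₁ · v/(v − u) ≈ 2.60833 MHz.
Beat frequency (with f₀ = 2605000 Hz): |f₂ − f₀| = 2u·f₀/(v − u) = 2 × 1 × 2605000/1566 ≈ 3327 Hz.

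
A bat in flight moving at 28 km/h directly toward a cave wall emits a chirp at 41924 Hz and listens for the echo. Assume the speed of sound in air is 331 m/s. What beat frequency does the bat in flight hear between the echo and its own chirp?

2018 Hz

28 km/h = 7.778 m/s.
The cave wall receives the sound from a moving source: f₁ = f₀ · v/(v − v_e) = 41924 × 331/323.22 ≈ 42933 Hz.
On the return leg the bat in flight is a moving observer: f₂ = f₁ · (v + v_e)/v = 42933 × 338.78/331 ≈ 43942 Hz.
Equivalently f₂ = f₀ · (v + v_e)/(v − v_e).
Beat against the emitted tone: |f₂ − f₀| = 2v_e·f₀/(v − v_e) = 2 × 7.778 × 41924/323.22 ≈ 2018 Hz.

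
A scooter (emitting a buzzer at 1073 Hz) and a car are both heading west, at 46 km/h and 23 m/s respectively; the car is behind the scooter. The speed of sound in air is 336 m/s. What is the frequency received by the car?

1104 Hz

46 km/h = 12.78 m/s.
The car is behind, so the scooter is moving away from it while the car is moving toward the scooter.
With source receding and observer approaching, f' = f · (v + v_o)/(v + v_s).
f' = 1073 × (336 + 23)/(336 + 12.78) = 1073 × 359/348.78 ≈ 1104 Hz.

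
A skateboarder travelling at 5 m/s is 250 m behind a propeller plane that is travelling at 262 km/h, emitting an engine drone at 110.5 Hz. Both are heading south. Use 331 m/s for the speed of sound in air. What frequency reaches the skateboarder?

262 km/h = 72.78 m/s.
The skateboarder is behind, so the propeller plane is moving away from it while the skateboarder is moving toward the propeller plane.
With source receding and observer approaching, f' = f · (v + v_o)/(v + v_s).
f' = 110.5 × (331 + 5)/(331 + 72.78) = 110.5 × 336/403.78 ≈ 92 Hz.

92 Hz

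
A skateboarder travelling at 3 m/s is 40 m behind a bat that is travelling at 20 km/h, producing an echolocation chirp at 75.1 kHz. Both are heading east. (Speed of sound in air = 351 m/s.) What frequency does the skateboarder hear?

74.6 kHz

20 km/h = 5.556 m/s.
The skateboarder is behind, so the bat is moving away from it while the skateboarder is moving toward the bat.
With source receding and observer approaching, f' = f · (v + v_o)/(v + v_s).
f' = 75.1 × (351 + 3)/(351 + 5.556) = 75.1 × 354/356.56 ≈ 74.6 kHz.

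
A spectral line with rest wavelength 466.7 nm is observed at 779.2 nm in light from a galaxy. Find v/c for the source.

λ'/λ₀ = 1.6696 > 1 (redshift), so the source is receding.
λ'/λ₀ = √((1 + β)/(1 − β)) for a receding source ⇒ β = (r² − 1)/(r² + 1) with r = λ'/λ₀.
β = (2.7875 − 1)/(2.7875 + 1) ≈ 0.472.

0.472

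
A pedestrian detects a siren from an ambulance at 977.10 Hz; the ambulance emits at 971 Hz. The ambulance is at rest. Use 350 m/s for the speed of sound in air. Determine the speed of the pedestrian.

f' > f, so the pedestrian is approaching.
f' = f · (v + v_o)/v ⇒ v_o = v · |f'/f − 1|.
v_o = 350 × |977.10/971 − 1| = 350 × 0.006282 ≈ 2.20 m/s.

2.20 m/s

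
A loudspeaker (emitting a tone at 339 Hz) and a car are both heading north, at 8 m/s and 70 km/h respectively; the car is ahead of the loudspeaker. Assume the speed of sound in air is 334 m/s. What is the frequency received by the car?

70 km/h = 19.44 m/s.
The car is ahead, so the loudspeaker is moving toward it while the car is moving away from the loudspeaker.
Both move, so f' = f · (v − v_o)/(v − v_s).
f' = 339 × (334 − 19.44)/(334 − 8) = 339 × 314.56/326 ≈ 327 Hz.

327 Hz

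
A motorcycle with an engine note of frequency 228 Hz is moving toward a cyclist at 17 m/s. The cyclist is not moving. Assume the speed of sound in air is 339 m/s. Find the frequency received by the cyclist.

240 Hz

Moving source, stationary observer: f' = f · v/(v − v_s) since the source is approaching.
f' = 228 × 339/(339 − 17) = 228 × 339/322 ≈ 240 Hz.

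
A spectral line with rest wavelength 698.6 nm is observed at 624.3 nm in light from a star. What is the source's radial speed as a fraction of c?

λ'/λ₀ = 0.8936 < 1 (blueshift), so the source is approaching.
λ'/λ₀ = √((1 − β)/(1 + β)) for an approaching source ⇒ β = (1 − r²)/(1 + r²) with r = λ'/λ₀.
β = (1 − 0.7986)/(1 + 0.7986) ≈ 0.112.

0.112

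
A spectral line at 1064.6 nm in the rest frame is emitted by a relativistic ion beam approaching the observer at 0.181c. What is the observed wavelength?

Relativistic Doppler for wavelength: λ' = λ₀ · √((1 − β)/(1 + β)).
λ' = 1064.6 × √(0.8190/1.1810) = 1064.6 × 0.83275 ≈ 886.6 nm.

886.6 nm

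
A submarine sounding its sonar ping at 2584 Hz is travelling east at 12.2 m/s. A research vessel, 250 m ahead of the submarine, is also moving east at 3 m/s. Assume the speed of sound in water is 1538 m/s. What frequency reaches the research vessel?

2600 Hz

The research vessel is ahead, so the submarine is moving toward it while the research vessel is moving away from the submarine.
General Doppler shift: f' = f · (v − v_o)/(v − v_s).
f' = 2584 × (1538 − 3)/(1538 − 12.2) = 2584 × 1535/1525.8 ≈ 2600 Hz.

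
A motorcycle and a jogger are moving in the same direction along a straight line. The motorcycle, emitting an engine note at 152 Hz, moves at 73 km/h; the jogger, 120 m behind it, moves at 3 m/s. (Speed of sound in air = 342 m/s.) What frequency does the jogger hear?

145 Hz

73 km/h = 20.28 m/s.
The jogger is behind, so the motorcycle is moving away from it while the jogger is moving toward the motorcycle.
Both move, so f' = f · (v + v_o)/(v + v_s).
f' = 152 × (342 + 3)/(342 + 20.28) = 152 × 345/362.28 ≈ 145 Hz.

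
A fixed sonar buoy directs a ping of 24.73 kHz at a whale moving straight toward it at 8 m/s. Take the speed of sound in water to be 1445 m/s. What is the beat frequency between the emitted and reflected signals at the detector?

At the whale (a moving observer), f₁ = f₀ · (v + u)/v = 24.73 × 1453/1445 ≈ 24.867 kHz.
The reflection then acts as a moving source: f₂ = f₁ · v/(v − u) ≈ 25.005 kHz.
Equivalently f₂ = f₀ · (v + u)/(v − u).
Beat frequency (with f₀ = 24730 Hz): |f₂ − f₀| = 2u·f₀/(v − u) = 2 × 8 × 24730/1437 ≈ 275 Hz.

275 Hz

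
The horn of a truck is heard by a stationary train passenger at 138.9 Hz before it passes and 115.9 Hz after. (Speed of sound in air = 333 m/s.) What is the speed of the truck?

30 m/s

f₁/f₂ = (v + v_s)/(v − v_s), so v_s = v · (f₁ − f₂)/(f₁ + f₂).
v_s = 333 × (138.9 − 115.9)/(138.9 + 115.9) = 333 × 23.0/254.8 ≈ 30 m/s.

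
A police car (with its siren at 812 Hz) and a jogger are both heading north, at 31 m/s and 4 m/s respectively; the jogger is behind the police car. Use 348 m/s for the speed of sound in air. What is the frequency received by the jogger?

754 Hz

The jogger is behind, so the police car is moving away from it while the jogger is moving toward the police car.
General Doppler shift: f' = f · (v + v_o)/(v + v_s).
f' = 812 × (348 + 4)/(348 + 31) = 812 × 352/379 ≈ 754 Hz.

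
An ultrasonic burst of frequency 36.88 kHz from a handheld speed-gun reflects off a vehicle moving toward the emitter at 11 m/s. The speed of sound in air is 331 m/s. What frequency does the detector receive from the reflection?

The vehicle first receives the wave as a moving observer: f₁ = f₀ · (v + u)/v = 36.88 × (331 + 11)/331 ≈ 38.1 kHz.
The reflection then acts as a moving source: f₂ = f₁ · v/(v − u) ≈ 39.4 kHz.

39.4 kHz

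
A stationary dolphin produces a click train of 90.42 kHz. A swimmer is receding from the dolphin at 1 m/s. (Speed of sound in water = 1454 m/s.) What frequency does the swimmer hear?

Moving observer, stationary source: f' = f · (v − v_o)/v.
f' = 90.42 × (1454 − 1)/1454 = 90.42 × 1453/1454 ≈ 90.4 kHz.

90.4 kHz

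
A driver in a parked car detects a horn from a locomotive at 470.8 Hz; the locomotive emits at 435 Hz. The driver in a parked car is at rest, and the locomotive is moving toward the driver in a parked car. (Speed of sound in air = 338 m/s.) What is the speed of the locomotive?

26 m/s

f' = f · v/(v − v_s) ⇒ v_s = v · |1 − f/f'|.
v_s = 338 × |1 − 435/470.8| = 338 × 0.07604 ≈ 26 m/s.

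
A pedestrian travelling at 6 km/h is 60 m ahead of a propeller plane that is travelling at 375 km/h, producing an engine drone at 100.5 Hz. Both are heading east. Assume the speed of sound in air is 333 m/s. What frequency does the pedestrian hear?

146 Hz

375 km/h = 104.2 m/s; 6 km/h = 1.667 m/s.
The pedestrian is ahead, so the propeller plane is moving toward it while the pedestrian is moving away from the propeller plane.
General Doppler shift: f' = f · (v − v_o)/(v − v_s).
f' = 100.5 × (333 − 1.667)/(333 − 104.2) = 100.5 × 331.33/228.83 ≈ 146 Hz.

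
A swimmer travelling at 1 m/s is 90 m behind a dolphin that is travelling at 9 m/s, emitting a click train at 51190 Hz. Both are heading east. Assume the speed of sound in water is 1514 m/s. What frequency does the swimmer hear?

The swimmer is behind, so the dolphin is moving away from it while the swimmer is moving toward the dolphin.
General Doppler shift: f' = f · (v + v_o)/(v + v_s).
f' = 51190 × (1514 + 1)/(1514 + 9) = 51190 × 1515/1523 ≈ 50921 Hz.

50921 Hz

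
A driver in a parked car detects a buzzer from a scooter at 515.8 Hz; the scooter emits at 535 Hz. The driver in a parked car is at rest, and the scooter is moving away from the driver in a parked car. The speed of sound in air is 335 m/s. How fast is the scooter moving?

f' = f · v/(v + v_s) ⇒ v_s = v · |1 − f/f'|.
v_s = 335 × |1 − 535/515.8| = 335 × 0.03722 ≈ 12.5 m/s.

12.5 m/s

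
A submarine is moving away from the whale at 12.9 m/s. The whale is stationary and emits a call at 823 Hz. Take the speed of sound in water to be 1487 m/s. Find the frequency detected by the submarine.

816 Hz

Only the observer moves, away from the source, so f' = f · (v − v_o)/v.
f' = 823 × (1487 − 12.9)/1487 = 823 × 1474.1/1487 ≈ 816 Hz.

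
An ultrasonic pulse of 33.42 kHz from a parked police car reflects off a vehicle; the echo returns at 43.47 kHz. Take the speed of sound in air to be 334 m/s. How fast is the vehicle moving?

44 m/s

Double Doppler shift off a moving reflector: f₂ = f₀ · (v + u)/(v − u) (u > 0 toward emitter).
Rearranging, u = v · (f₂ − f₀)/(f₂ + f₀) = 334 × 10.05/76.89 ≈ 44 m/s.
So the vehicle is moving at 44 m/s toward the emitter.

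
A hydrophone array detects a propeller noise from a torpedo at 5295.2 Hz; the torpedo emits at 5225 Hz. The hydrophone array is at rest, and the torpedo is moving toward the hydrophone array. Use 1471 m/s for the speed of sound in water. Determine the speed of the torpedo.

f' = f · v/(v − v_s) ⇒ v_s = v · |1 − f/f'|.
v_s = 1471 × |1 − 5225/5295.2| = 1471 × 0.01326 ≈ 19.5 m/s.

19.5 m/s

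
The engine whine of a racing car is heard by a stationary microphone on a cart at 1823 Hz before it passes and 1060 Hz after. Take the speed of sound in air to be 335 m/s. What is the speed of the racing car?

f₁/f₂ = (v + v_s)/(v − v_s), so v_s = v · (f₁ − f₂)/(f₁ + f₂).
v_s = 335 × (1823 − 1060)/(1823 + 1060) = 335 × 763/2883 ≈ 89 m/s.

89 m/s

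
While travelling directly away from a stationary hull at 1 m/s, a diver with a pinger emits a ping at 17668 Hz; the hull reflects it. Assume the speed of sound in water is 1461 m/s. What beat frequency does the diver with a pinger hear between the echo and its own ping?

24.2 Hz

The hull receives the sound from a moving source: f₁ = f₀ · v/(v + v_e) = 17668 × 1461/1462 ≈ 17655.9 Hz.
On the return leg the diver with a pinger is a moving observer: f₂ = f₁ · (v − v_e)/v = 17655.9 × 1460/1461 ≈ 17643.8 Hz.
Beat against the emitted tone: |f₂ − f₀| = 2v_e·f₀/(v + v_e) = 2 × 1 × 17668/1462 ≈ 24.2 Hz.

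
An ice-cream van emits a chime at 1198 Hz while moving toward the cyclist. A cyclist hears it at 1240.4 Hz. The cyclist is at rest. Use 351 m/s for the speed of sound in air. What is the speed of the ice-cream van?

f' = f · v/(v − v_s) ⇒ v_s = v · |1 − f/f'|.
v_s = 351 × |1 − 1198/1240.4| = 351 × 0.03418 ≈ 12.0 m/s.

12.0 m/s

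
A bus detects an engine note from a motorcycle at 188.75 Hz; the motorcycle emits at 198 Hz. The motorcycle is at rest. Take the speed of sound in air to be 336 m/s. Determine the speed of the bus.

f' < f, so the bus is receding.
f' = f · (v − v_o)/v ⇒ v_o = v · |f'/f − 1|.
v_o = 336 × |188.75/198 − 1| = 336 × 0.04672 ≈ 15.7 m/s.

15.7 m/s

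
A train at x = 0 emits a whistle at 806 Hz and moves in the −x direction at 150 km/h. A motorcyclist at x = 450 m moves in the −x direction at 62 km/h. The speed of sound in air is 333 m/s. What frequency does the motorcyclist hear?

753 Hz

150 km/h = 41.67 m/s; 62 km/h = 17.22 m/s.
The observer lies on the +x side, so the source is heading away from the observer and the observer is heading toward the source.
General Doppler shift: f' = f · (v + v_o)/(v + v_s).
f' = 806 × (333 + 17.22)/(333 + 41.67) = 806 × 350.22/374.67 ≈ 753 Hz.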